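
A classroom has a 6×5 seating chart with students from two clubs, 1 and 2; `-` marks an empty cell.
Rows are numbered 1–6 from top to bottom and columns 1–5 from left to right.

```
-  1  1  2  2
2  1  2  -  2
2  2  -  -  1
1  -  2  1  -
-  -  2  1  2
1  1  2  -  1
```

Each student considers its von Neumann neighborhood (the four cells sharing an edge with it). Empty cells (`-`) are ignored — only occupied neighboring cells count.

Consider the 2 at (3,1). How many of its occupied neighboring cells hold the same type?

Occupied neighbors of (3,1): (2,1)=2, (4,1)=1, (3,2)=2.
Same type (2): 2 of 3.

2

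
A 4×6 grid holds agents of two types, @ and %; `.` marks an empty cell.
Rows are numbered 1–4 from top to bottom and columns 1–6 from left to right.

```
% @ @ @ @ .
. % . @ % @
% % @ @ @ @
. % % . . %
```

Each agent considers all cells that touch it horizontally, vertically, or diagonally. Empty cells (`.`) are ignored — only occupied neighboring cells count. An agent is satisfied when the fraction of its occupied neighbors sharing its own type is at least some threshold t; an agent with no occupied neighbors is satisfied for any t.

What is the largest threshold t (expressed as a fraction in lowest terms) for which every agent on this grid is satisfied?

0/1

(1,1)% 1/2
(1,2)@ 1/3
(1,3)@ 3/4
(1,4)@ 3/4
(1,5)@ 3/4
(2,2)% 3/6
(2,4)@ 6/7
(2,5)% 0/7
(2,6)@ 3/4
(3,1)% 3/3
(3,2)% 4/5
(3,3)@ 2/6
(3,4)@ 3/5
(3,5)@ 4/6
(3,6)@ 2/4
(4,2)% 3/4
(4,3)% 2/4
(4,6)% 0/2
The smallest same-type fraction is 0/7 at (2,5), which reduces to 0/1. Any threshold above that leaves this agent unsatisfied.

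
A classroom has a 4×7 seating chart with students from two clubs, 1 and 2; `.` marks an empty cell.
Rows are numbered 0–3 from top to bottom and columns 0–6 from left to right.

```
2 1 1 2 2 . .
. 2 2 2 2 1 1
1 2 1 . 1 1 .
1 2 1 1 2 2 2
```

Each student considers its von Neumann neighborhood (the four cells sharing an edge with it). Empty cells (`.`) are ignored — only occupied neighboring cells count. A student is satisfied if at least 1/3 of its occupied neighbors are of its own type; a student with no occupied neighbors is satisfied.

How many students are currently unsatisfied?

1

(0,0)2 0/1 ✗
(0,1)1 1/3 ✓
(0,2)1 1/3 ✓
(0,3)2 2/3 ✓
(0,4)2 2/2 ✓
(1,1)2 2/3 ✓
(1,2)2 2/4 ✓
(1,3)2 3/3 ✓
(1,4)2 2/4 ✓
(1,5)1 2/3 ✓
(1,6)1 1/1 ✓
(2,0)1 1/2 ✓
(2,1)2 2/4 ✓
(2,2)1 1/3 ✓
(2,4)1 1/3 ✓
(2,5)1 2/3 ✓
(3,0)1 1/2 ✓
(3,1)2 1/3 ✓
(3,2)1 2/3 ✓
(3,3)1 1/2 ✓
(3,4)2 1/3 ✓
(3,5)2 2/3 ✓
(3,6)2 1/1 ✓
Unsatisfied: (0,0) — 1 in total.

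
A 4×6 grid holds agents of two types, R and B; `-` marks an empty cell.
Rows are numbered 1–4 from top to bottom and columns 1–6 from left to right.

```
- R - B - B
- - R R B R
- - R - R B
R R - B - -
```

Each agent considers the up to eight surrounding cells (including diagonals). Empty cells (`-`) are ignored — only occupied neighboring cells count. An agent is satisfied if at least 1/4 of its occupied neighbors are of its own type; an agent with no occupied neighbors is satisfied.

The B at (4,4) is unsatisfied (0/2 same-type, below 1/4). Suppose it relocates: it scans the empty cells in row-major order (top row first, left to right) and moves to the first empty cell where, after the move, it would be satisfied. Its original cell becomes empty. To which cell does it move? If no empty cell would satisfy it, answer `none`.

(1,3)

Vacating (4,4). Empty cells in order:
  (1,1): 0/1 same-type → still unsatisfied.
  (1,3): 1/4 same-type → satisfied — stop here.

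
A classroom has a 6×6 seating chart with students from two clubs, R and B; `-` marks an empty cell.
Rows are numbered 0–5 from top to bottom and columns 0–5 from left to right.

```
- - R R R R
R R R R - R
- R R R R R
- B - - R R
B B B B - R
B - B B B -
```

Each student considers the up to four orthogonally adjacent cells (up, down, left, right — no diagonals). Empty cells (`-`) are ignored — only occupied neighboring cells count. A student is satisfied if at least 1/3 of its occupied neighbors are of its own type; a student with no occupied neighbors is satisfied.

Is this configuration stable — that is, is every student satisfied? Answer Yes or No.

(0,2)R 2/2 satisfied
(0,3)R 3/3 satisfied
(0,4)R 2/2 satisfied
(0,5)R 2/2 satisfied
(1,0)R 1/1 satisfied
(1,1)R 3/3 satisfied
(1,2)R 4/4 satisfied
(1,3)R 3/3 satisfied
(1,5)R 2/2 satisfied
(2,1)R 2/3 satisfied
(2,2)R 3/3 satisfied
(2,3)R 3/3 satisfied
(2,4)R 3/3 satisfied
(2,5)R 3/3 satisfied
(3,1)B 1/2 satisfied
(3,4)R 2/2 satisfied
(3,5)R 3/3 satisfied
(4,0)B 2/2 satisfied
(4,1)B 3/3 satisfied
(4,2)B 3/3 satisfied
(4,3)B 2/2 satisfied
(4,5)R 1/1 satisfied
(5,0)B 1/1 satisfied
(5,2)B 2/2 satisfied
(5,3)B 3/3 satisfied
(5,4)B 1/1 satisfied
All meet the threshold, so the configuration is stable.

Yes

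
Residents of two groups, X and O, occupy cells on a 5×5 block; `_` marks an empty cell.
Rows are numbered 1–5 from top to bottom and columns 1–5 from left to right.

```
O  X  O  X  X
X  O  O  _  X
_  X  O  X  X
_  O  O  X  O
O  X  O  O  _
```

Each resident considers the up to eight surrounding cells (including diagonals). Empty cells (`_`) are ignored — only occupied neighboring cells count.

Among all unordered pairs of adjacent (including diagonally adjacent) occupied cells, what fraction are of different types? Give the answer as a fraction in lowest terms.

Scan each occupied cell's neighbors to the right and below (and the two forward diagonals) so each pair is counted once.
Row 1: O(1,1)–X(1,2)≠ O(1,1)–X(2,1)≠ O(1,1)–O(2,2)= X(1,2)–O(1,3)≠ X(1,2)–O(2,2)≠ X(1,2)–O(2,3)≠ X(1,2)–X(2,1)= O(1,3)–X(1,4)≠ O(1,3)–O(2,3)= O(1,3)–O(2,2)= X(1,4)–X(1,5)= X(1,4)–X(2,5)= X(1,4)–O(2,3)≠ X(1,5)–X(2,5)=  → 7/14 unlike.
Row 2: X(2,1)–O(2,2)≠ X(2,1)–X(3,2)= O(2,2)–O(2,3)= O(2,2)–X(3,2)≠ O(2,2)–O(3,3)= O(2,3)–O(3,3)= O(2,3)–X(3,4)≠ O(2,3)–X(3,2)≠ X(2,5)–X(3,5)= X(2,5)–X(3,4)=  → 4/10 unlike.
Row 3: X(3,2)–O(3,3)≠ X(3,2)–O(4,2)≠ X(3,2)–O(4,3)≠ O(3,3)–X(3,4)≠ O(3,3)–O(4,3)= O(3,3)–X(4,4)≠ O(3,3)–O(4,2)= X(3,4)–X(3,5)= X(3,4)–X(4,4)= X(3,4)–O(4,5)≠ X(3,4)–O(4,3)≠ X(3,5)–O(4,5)≠ X(3,5)–X(4,4)=  → 8/13 unlike.
Row 4: O(4,2)–O(4,3)= O(4,2)–X(5,2)≠ O(4,2)–O(5,3)= O(4,2)–O(5,1)= O(4,3)–X(4,4)≠ O(4,3)–O(5,3)= O(4,3)–O(5,4)= O(4,3)–X(5,2)≠ X(4,4)–O(4,5)≠ X(4,4)–O(5,4)≠ X(4,4)–O(5,3)≠ O(4,5)–O(5,4)=  → 6/12 unlike.
Row 5: O(5,1)–X(5,2)≠ X(5,2)–O(5,3)≠ O(5,3)–O(5,4)=  → 2/3 unlike.
Total adjacent occupied pairs: 52; unlike-type pairs: 27.
27/52 is already in lowest terms.

27/52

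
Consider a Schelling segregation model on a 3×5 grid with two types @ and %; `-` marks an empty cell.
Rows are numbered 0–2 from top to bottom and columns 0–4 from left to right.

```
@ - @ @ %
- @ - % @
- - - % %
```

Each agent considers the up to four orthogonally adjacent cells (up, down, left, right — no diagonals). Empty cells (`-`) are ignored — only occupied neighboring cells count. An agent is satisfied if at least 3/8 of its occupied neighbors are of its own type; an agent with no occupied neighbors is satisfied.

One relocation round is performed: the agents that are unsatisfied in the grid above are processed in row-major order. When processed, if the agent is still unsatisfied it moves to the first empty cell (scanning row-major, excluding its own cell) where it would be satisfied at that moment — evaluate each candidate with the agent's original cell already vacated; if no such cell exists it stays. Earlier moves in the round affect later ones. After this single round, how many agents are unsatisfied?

Initially unsatisfied (in order): (0,3), (0,4), (1,3), (1,4).
  (0,3) → (0,1).
  (0,4) → (0,3).
  (1,3): now satisfied by earlier moves; stays.
  (1,4) → (1,0).
Resulting grid:
@ @ @ % -
@ @ - % -
- - - % %
All satisfied now.

0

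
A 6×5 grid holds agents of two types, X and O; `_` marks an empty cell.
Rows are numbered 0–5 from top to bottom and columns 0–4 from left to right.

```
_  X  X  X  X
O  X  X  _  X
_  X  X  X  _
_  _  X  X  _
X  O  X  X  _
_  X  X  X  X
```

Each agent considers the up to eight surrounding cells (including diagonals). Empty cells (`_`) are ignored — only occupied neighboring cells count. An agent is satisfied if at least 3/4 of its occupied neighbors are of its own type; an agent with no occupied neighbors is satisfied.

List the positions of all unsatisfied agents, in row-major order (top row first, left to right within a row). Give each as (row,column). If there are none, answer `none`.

(1,0), (4,0), (4,1)

Row 0: (0,1)X 3/4 satisfied · (0,2)X 4/4 satisfied · (0,3)X 4/4 satisfied · (0,4)X 2/2 satisfied
Row 1: (1,0)O 0/3 not · (1,1)X 5/6 satisfied · (1,2)X 7/7 satisfied · (1,4)X 3/3 satisfied
Row 2: (2,1)X 4/5 satisfied · (2,2)X 6/6 satisfied · (2,3)X 5/5 satisfied
Row 3: (3,2)X 6/7 satisfied · (3,3)X 5/5 satisfied
Row 4: (4,0)X 1/2 not · (4,1)O 0/5 not · (4,2)X 6/7 satisfied · (4,3)X 6/6 satisfied
Row 5: (5,1)X 3/4 satisfied · (5,2)X 4/5 satisfied · (5,3)X 4/4 satisfied · (5,4)X 2/2 satisfied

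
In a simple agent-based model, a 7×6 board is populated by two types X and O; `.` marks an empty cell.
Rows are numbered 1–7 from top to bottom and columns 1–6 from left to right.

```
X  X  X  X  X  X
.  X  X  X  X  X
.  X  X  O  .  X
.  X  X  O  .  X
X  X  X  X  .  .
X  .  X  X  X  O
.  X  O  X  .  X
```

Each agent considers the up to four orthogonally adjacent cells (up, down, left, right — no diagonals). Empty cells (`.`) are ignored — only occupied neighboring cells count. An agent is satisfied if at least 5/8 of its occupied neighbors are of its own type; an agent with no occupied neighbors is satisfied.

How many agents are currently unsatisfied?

(1,1)X 1/1 ✓
(1,2)X 3/3 ✓
(1,3)X 3/3 ✓
(1,4)X 3/3 ✓
(1,5)X 3/3 ✓
(1,6)X 2/2 ✓
(2,2)X 3/3 ✓
(2,3)X 4/4 ✓
(2,4)X 3/4 ✓
(2,5)X 3/3 ✓
(2,6)X 3/3 ✓
(3,2)X 3/3 ✓
(3,3)X 3/4 ✓
(3,4)O 1/3 ✗
(3,6)X 2/2 ✓
(4,2)X 3/3 ✓
(4,3)X 3/4 ✓
(4,4)O 1/3 ✗
(4,6)X 1/1 ✓
(5,1)X 2/2 ✓
(5,2)X 3/3 ✓
(5,3)X 4/4 ✓
(5,4)X 2/3 ✓
(6,1)X 1/1 ✓
(6,3)X 2/3 ✓
(6,4)X 4/4 ✓
(6,5)X 1/2 ✗
(6,6)O 0/2 ✗
(7,2)X 0/1 ✗
(7,3)O 0/3 ✗
(7,4)X 1/2 ✗
(7,6)X 0/1 ✗
Unsatisfied: (3,4), (4,4), (6,5), (6,6), (7,2), (7,3), (7,4), (7,6) — 8 in total.

8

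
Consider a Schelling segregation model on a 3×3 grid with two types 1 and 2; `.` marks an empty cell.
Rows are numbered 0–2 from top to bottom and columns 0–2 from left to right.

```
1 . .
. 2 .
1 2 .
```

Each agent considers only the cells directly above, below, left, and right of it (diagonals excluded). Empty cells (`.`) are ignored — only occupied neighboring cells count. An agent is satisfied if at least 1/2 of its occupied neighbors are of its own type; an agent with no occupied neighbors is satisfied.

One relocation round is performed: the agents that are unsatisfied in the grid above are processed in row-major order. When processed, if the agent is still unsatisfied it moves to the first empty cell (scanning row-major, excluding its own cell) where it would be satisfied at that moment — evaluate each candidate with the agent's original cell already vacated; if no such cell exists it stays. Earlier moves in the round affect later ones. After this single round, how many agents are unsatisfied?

Initially unsatisfied (in order): (2,0).
  (2,0) → (0,1).
Resulting grid:
1 1 .
. 2 .
. 2 .
All satisfied now.

0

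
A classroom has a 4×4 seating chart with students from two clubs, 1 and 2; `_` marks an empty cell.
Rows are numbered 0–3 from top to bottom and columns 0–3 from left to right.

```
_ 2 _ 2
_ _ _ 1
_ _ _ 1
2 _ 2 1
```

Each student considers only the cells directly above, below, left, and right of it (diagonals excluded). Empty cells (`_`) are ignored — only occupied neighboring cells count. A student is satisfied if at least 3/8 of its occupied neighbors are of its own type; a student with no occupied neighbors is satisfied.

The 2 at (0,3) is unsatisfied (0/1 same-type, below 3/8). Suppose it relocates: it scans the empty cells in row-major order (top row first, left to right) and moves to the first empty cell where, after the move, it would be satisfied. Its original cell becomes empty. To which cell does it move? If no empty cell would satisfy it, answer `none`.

Vacating (0,3). Empty cells in order:
  (0,0): 1/1 same-type → satisfied — stop here.

(0,0)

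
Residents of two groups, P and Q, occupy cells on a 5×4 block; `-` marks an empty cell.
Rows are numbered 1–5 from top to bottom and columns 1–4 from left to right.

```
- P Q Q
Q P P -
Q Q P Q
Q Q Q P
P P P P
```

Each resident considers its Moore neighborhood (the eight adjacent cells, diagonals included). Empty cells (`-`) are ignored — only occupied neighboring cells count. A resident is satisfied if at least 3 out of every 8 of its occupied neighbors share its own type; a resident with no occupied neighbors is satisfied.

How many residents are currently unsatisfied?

(1,2)P 2/4 ok
(1,3)Q 1/4 unhappy
(1,4)Q 1/2 ok
(2,1)Q 2/4 ok
(2,2)P 3/7 ok
(2,3)P 3/7 ok
(3,1)Q 4/5 ok
(3,2)Q 5/8 ok
(3,3)P 3/7 ok
(3,4)Q 1/4 unhappy
(4,1)Q 3/5 ok
(4,2)Q 4/8 ok
(4,3)Q 3/8 ok
(4,4)P 3/5 ok
(5,1)P 1/3 unhappy
(5,2)P 2/5 ok
(5,3)P 3/5 ok
(5,4)P 2/3 ok
Unsatisfied: (1,3), (3,4), (5,1) — 3 in total.

3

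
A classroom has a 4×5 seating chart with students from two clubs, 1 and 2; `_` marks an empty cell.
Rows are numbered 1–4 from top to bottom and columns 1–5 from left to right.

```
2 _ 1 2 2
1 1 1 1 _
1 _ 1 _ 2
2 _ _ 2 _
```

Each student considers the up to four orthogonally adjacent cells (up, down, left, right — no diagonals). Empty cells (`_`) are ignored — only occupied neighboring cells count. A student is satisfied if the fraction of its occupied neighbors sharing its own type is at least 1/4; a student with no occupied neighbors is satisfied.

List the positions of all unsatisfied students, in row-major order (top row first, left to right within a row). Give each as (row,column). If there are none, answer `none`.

Row 1: (1,1)2 0/1 not · (1,3)1 1/2 satisfied · (1,4)2 1/3 satisfied · (1,5)2 1/1 satisfied
Row 2: (2,1)1 2/3 satisfied · (2,2)1 2/2 satisfied · (2,3)1 4/4 satisfied · (2,4)1 1/2 satisfied
Row 3: (3,1)1 1/2 satisfied · (3,3)1 1/1 satisfied · (3,5)2 0/0 satisfied
Row 4: (4,1)2 0/1 not · (4,4)2 0/0 satisfied

(1,1), (4,1)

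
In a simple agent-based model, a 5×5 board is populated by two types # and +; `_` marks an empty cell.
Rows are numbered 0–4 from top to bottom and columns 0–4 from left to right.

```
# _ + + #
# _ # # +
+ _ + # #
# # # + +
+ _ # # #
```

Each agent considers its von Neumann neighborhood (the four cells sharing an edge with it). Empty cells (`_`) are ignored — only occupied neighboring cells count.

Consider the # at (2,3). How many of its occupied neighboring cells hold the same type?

2

Occupied neighbors of (2,3): (1,3)=#, (3,3)=+, (2,2)=+, (2,4)=#.
Same type (#): 2 of 4.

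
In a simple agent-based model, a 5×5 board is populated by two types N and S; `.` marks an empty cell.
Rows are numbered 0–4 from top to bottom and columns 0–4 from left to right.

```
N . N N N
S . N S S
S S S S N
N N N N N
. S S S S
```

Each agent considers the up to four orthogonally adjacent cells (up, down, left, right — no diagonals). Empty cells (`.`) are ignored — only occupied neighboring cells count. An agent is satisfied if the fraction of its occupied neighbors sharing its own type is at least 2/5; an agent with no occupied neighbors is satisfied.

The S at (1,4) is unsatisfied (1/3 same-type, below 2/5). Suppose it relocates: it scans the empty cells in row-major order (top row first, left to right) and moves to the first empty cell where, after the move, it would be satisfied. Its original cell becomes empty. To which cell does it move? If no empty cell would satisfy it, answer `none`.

(1,1)

Vacating (1,4). Empty cells in order:
  (0,1): 0/2 same-type → still unsatisfied.
  (1,1): 2/3 same-type → satisfied — stop here.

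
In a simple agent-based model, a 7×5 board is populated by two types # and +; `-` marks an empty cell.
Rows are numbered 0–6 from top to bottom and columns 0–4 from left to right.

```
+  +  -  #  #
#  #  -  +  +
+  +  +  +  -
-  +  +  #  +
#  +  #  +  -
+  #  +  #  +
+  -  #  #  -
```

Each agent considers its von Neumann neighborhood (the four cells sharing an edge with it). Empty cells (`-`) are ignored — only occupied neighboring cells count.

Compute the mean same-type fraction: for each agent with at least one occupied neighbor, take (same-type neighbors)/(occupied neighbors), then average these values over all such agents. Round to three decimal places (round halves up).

(0,0)+ 1/2
(0,1)+ 1/2
(0,3)# 1/2
(0,4)# 1/2
(1,0)# 1/3
(1,1)# 1/3
(1,3)+ 2/3
(1,4)+ 1/2
(2,0)+ 1/2
(2,1)+ 3/4
(2,2)+ 3/3
(2,3)+ 2/3
(3,1)+ 3/3
(3,2)+ 2/4
(3,3)# 0/4
(3,4)+ 0/1
(4,0)# 0/2
(4,1)+ 1/4
(4,2)# 0/4
(4,3)+ 0/3
(5,0)+ 1/3
(5,1)# 0/3
(5,2)+ 0/4
(5,3)# 1/4
(5,4)+ 0/1
(6,0)+ 1/1
(6,2)# 1/2
(6,3)# 2/2
Sum over 28 agents: 1/2 + 1/2 + 1/2 + 1/2 + 1/3 + 1/3 + 2/3 + 1/2 + 1/2 + 3/4 + 3/3 + 2/3 + 3/3 + 2/4 + 0/4 + 0/1 + 0/2 + 1/4 + 0/4 + 0/3 + 1/3 + 0/3 + 0/4 + 1/4 + 0/1 + 1/1 + 1/2 + 2/2 = 139/12; mean = 139/12 ÷ 28 = 139/336 = 0.413690… → 0.414.

0.414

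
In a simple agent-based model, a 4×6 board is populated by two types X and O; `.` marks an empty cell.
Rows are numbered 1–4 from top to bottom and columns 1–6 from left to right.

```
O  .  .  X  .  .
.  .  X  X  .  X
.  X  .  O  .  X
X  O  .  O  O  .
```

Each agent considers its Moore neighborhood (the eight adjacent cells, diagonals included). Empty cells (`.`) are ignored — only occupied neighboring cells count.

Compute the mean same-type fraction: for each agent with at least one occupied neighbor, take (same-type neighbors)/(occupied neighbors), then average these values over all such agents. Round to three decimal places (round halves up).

0.659

Row 1: (1,1)O — no occupied neighbors · (1,4)X 2/2
Row 2: (2,3)X 3/4 · (2,4)X 2/3 · (2,6)X 1/1
Row 3: (3,2)X 2/3 · (3,4)O 2/4 · (3,6)X 1/2
Row 4: (4,1)X 1/2 · (4,2)O 0/2 · (4,4)O 2/2 · (4,5)O 2/3
Sum over 11 agents: 2/2 + 3/4 + 2/3 + 1/1 + 2/3 + 2/4 + 1/2 + 1/2 + 0/2 + 2/2 + 2/3 = 29/4; mean = 29/4 ÷ 11 = 29/44 = 0.659090… → 0.659.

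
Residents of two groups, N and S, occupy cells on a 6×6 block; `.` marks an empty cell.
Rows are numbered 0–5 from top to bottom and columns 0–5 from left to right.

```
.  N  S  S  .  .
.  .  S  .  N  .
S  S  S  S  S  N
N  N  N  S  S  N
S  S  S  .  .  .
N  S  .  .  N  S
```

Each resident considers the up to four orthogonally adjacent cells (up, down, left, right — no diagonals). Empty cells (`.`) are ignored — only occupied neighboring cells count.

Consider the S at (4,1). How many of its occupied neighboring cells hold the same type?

3

Occupied neighbors of (4,1): (3,1)=N, (5,1)=S, (4,0)=S, (4,2)=S.
Same type (S): 3 of 4.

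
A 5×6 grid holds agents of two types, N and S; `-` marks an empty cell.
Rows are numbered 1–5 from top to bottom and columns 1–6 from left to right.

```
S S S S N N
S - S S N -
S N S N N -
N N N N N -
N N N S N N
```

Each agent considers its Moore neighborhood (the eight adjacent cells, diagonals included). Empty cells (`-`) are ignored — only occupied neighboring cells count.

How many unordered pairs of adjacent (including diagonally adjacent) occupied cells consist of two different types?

Scan each occupied cell's neighbors to the right and below (and the two forward diagonals) so each pair is counted once.
From row 1: 3 unlike of 16 pairs (running 3/16).
From row 2: 6 unlike of 12 pairs (running 9/28).
From row 3: 8 unlike of 17 pairs (running 17/45).
From row 4: 3 unlike of 18 pairs (running 20/63).
From row 5: 2 unlike of 5 pairs (running 22/68).
Total adjacent occupied pairs: 68; unlike-type pairs: 22.

22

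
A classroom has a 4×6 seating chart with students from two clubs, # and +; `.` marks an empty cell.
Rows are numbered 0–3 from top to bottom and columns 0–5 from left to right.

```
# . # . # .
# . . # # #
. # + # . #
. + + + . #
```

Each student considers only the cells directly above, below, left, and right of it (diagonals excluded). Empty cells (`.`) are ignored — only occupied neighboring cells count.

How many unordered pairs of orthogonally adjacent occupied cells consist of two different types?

4

Scan each occupied cell's neighbors to the right and below so each pair is counted once.
Row 0: #(0,0)–#(1,0)= #(0,4)–#(1,4)=  → 0/2 unlike.
Row 1: #(1,3)–#(1,4)= #(1,3)–#(2,3)= #(1,4)–#(1,5)= #(1,5)–#(2,5)=  → 0/4 unlike.
Row 2: #(2,1)–+(2,2)≠ #(2,1)–+(3,1)≠ +(2,2)–#(2,3)≠ +(2,2)–+(3,2)= #(2,3)–+(3,3)≠ #(2,5)–#(3,5)=  → 4/6 unlike.
Row 3: +(3,1)–+(3,2)= +(3,2)–+(3,3)=  → 0/2 unlike.
Total adjacent occupied pairs: 14; unlike-type pairs: 4.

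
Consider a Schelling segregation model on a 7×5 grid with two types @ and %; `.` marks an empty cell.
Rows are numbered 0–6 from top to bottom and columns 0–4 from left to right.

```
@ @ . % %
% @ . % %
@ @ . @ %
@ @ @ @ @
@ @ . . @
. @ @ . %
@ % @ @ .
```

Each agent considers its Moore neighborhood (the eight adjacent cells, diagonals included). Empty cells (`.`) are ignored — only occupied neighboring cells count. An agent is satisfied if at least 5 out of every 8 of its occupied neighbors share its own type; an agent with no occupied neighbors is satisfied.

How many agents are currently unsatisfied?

(0,0)@ 2/3 satisfied
(0,1)@ 2/3 satisfied
(0,3)% 3/3 satisfied
(0,4)% 3/3 satisfied
(1,0)% 0/5 not
(1,1)@ 4/5 satisfied
(1,3)% 4/5 satisfied
(1,4)% 4/5 satisfied
(2,0)@ 4/5 satisfied
(2,1)@ 5/6 satisfied
(2,3)@ 3/6 not
(2,4)% 2/5 not
(3,0)@ 5/5 satisfied
(3,1)@ 6/6 satisfied
(3,2)@ 5/5 satisfied
(3,3)@ 4/5 satisfied
(3,4)@ 3/4 satisfied
(4,0)@ 4/4 satisfied
(4,1)@ 6/6 satisfied
(4,4)@ 2/3 satisfied
(5,1)@ 5/6 satisfied
(5,2)@ 4/5 satisfied
(5,4)% 0/2 not
(6,0)@ 1/2 not
(6,1)% 0/4 not
(6,2)@ 3/4 satisfied
(6,3)@ 2/3 satisfied
Unsatisfied: (1,0), (2,3), (2,4), (5,4), (6,0), (6,1) — 6 in total.

6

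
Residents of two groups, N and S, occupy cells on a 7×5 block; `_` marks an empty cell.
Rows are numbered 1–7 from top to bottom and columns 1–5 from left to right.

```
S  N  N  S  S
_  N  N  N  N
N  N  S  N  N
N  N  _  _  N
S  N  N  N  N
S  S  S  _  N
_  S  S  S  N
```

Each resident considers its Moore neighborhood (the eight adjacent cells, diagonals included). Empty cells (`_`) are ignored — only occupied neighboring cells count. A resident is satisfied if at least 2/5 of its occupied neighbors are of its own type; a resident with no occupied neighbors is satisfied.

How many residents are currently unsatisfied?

4

(1,1)S 0/2 ✗
(1,2)N 3/4 ✓
(1,3)N 4/5 ✓
(1,4)S 1/5 ✗
(1,5)S 1/3 ✗
(2,2)N 5/7 ✓
(2,3)N 6/8 ✓
(2,4)N 5/8 ✓
(2,5)N 3/5 ✓
(3,1)N 4/4 ✓
(3,2)N 5/6 ✓
(3,3)S 0/6 ✗
(3,4)N 5/6 ✓
(3,5)N 4/4 ✓
(4,1)N 4/5 ✓
(4,2)N 5/7 ✓
(4,5)N 4/4 ✓
(5,1)S 2/5 ✓
(5,2)N 3/7 ✓
(5,3)N 3/5 ✓
(5,4)N 4/5 ✓
(5,5)N 3/3 ✓
(6,1)S 3/4 ✓
(6,2)S 5/7 ✓
(6,3)S 4/7 ✓
(6,5)N 3/4 ✓
(7,2)S 4/4 ✓
(7,3)S 4/4 ✓
(7,4)S 2/4 ✓
(7,5)N 1/2 ✓
Unsatisfied: (1,1), (1,4), (1,5), (3,3) — 4 in total.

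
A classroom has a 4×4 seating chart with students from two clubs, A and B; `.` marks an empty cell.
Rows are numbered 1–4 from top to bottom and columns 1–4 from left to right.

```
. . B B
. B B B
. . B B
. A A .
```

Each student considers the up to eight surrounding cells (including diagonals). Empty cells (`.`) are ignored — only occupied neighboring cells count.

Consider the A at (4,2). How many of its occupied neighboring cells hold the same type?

1

Occupied neighbors of (4,2): (3,3)=B, (4,3)=A.
Same type (A): 1 of 2.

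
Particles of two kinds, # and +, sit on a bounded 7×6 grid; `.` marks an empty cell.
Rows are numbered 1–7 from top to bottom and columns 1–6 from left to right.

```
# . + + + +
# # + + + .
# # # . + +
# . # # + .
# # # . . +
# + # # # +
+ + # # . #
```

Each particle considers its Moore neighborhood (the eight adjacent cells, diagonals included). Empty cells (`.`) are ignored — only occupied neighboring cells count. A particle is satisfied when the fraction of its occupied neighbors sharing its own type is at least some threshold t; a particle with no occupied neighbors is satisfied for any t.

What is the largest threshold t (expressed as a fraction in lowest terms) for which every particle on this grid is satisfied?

1/4

Row 1: (1,1)# 2/2 · (1,3)+ 3/4 · (1,4)+ 5/5 · (1,5)+ 4/4 · (1,6)+ 2/2
Row 2: (2,1)# 4/4 · (2,2)# 5/7 · (2,3)+ 3/6 · (2,4)+ 6/7 · (2,5)+ 6/6
Row 3: (3,1)# 4/4 · (3,2)# 6/7 · (3,3)# 4/6 · (3,5)+ 4/5 · (3,6)+ 3/3
Row 4: (4,1)# 4/4 · (4,3)# 5/5 · (4,4)# 3/5 · (4,5)+ 3/4
Row 5: (5,1)# 3/4 · (5,2)# 6/7 · (5,3)# 5/6 · (5,6)+ 2/3
Row 6: (6,1)# 2/5 · (6,2)+ 2/8 · (6,3)# 5/7 · (6,4)# 5/5 · (6,5)# 3/5 · (6,6)+ 1/3
Row 7: (7,1)+ 2/3 · (7,2)+ 2/5 · (7,3)# 3/5 · (7,4)# 4/4 · (7,6)# 1/2
The smallest same-type fraction is 2/8 at (6,2), which reduces to 1/4. Any threshold above that leaves this particle unsatisfied.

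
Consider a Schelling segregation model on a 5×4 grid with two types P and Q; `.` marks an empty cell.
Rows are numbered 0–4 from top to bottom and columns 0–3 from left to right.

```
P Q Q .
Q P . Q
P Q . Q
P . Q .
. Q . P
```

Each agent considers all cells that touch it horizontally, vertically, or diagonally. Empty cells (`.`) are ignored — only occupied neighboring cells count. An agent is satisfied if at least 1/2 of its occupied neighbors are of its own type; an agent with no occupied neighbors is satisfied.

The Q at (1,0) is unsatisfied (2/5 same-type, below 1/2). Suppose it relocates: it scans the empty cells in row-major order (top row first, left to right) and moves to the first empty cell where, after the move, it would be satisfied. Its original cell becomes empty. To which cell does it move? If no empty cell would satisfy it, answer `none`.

(0,3)

Vacating (1,0). Empty cells in order:
  (0,3): 2/2 same-type → satisfied — stop here.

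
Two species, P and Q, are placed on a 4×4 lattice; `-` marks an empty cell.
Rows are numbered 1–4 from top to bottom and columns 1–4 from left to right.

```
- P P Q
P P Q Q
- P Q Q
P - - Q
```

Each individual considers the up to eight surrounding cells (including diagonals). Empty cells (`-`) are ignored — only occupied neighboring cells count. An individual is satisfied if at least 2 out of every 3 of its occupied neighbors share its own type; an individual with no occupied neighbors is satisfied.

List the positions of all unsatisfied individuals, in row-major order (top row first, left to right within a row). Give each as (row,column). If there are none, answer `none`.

(1,3), (2,3), (3,2)

Row 1: (1,2)P 3/4 satisfied · (1,3)P 2/5 not · (1,4)Q 2/3 satisfied
Row 2: (2,1)P 3/3 satisfied · (2,2)P 4/6 satisfied · (2,3)Q 4/8 not · (2,4)Q 4/5 satisfied
Row 3: (3,2)P 3/5 not · (3,3)Q 4/6 satisfied · (3,4)Q 4/4 satisfied
Row 4: (4,1)P 1/1 satisfied · (4,4)Q 2/2 satisfied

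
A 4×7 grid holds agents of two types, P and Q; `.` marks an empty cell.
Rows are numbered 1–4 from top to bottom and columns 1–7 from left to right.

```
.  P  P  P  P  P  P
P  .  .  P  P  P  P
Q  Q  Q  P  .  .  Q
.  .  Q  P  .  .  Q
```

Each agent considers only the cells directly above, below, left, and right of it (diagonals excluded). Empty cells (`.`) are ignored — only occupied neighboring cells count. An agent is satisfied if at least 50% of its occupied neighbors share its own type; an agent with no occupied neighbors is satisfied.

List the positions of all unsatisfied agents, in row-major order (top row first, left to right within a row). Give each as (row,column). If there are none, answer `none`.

Row 1: (1,2)P 1/1 ok · (1,3)P 2/2 ok · (1,4)P 3/3 ok · (1,5)P 3/3 ok · (1,6)P 3/3 ok · (1,7)P 2/2 ok
Row 2: (2,1)P 0/1 unhappy · (2,4)P 3/3 ok · (2,5)P 3/3 ok · (2,6)P 3/3 ok · (2,7)P 2/3 ok
Row 3: (3,1)Q 1/2 ok · (3,2)Q 2/2 ok · (3,3)Q 2/3 ok · (3,4)P 2/3 ok · (3,7)Q 1/2 ok
Row 4: (4,3)Q 1/2 ok · (4,4)P 1/2 ok · (4,7)Q 1/1 ok

(2,1)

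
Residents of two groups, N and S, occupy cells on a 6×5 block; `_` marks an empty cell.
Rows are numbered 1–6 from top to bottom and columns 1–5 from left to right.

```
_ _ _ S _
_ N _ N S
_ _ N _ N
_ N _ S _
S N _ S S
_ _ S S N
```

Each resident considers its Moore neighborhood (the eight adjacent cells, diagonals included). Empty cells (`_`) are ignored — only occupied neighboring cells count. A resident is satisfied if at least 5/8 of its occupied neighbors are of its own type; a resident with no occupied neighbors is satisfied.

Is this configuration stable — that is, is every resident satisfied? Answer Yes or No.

No

Row 1: (1,4)S 1/2 not
Row 2: (2,2)N 1/1 satisfied · (2,4)N 2/4 not · (2,5)S 1/3 not
Row 3: (3,3)N 3/4 satisfied · (3,5)N 1/3 not
Row 4: (4,2)N 2/3 satisfied · (4,4)S 2/4 not
Row 5: (5,1)S 0/2 not · (5,2)N 1/3 not · (5,4)S 4/5 satisfied · (5,5)S 3/4 satisfied
Row 6: (6,3)S 2/3 satisfied · (6,4)S 3/4 satisfied · (6,5)N 0/3 not
For instance (1,4) has only 1/2 same-type neighbors, below 5/8.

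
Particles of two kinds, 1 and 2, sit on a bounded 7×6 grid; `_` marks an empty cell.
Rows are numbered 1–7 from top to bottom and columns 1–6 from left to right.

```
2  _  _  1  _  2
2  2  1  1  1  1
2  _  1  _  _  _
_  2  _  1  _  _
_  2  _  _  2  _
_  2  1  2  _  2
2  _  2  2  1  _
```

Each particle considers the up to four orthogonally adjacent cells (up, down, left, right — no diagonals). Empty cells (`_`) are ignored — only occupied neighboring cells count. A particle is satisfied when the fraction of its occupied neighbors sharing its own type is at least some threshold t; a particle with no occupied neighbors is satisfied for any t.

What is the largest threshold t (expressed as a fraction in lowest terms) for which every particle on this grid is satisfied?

0/1

Row 1: (1,1)2 1/1 · (1,4)1 1/1 · (1,6)2 0/1
Row 2: (2,1)2 3/3 · (2,2)2 1/2 · (2,3)1 2/3 · (2,4)1 3/3 · (2,5)1 2/2 · (2,6)1 1/2
Row 3: (3,1)2 1/1 · (3,3)1 1/1
Row 4: (4,2)2 1/1 · (4,4)1 — no occupied neighbors
Row 5: (5,2)2 2/2 · (5,5)2 — no occupied neighbors
Row 6: (6,2)2 1/2 · (6,3)1 0/3 · (6,4)2 1/2 · (6,6)2 — no occupied neighbors
Row 7: (7,1)2 — no occupied neighbors · (7,3)2 1/2 · (7,4)2 2/3 · (7,5)1 0/1
The smallest same-type fraction is 0/1 at (1,6), which reduces to 0/1. Any threshold above that leaves this particle unsatisfied.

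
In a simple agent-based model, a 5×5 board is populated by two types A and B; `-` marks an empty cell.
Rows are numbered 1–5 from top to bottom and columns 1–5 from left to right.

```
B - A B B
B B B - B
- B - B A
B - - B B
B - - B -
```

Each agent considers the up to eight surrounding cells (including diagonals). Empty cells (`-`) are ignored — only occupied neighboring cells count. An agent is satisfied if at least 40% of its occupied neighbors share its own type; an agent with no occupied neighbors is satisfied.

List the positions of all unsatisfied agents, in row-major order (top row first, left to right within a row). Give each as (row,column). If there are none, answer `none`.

(1,1)B 2/2 ✓
(1,3)A 0/3 ✗
(1,4)B 3/4 ✓
(1,5)B 2/2 ✓
(2,1)B 3/3 ✓
(2,2)B 4/5 ✓
(2,3)B 4/5 ✓
(2,5)B 3/4 ✓
(3,2)B 4/4 ✓
(3,4)B 4/5 ✓
(3,5)A 0/4 ✗
(4,1)B 2/2 ✓
(4,4)B 3/4 ✓
(4,5)B 3/4 ✓
(5,1)B 1/1 ✓
(5,4)B 2/2 ✓

(1,3), (3,5)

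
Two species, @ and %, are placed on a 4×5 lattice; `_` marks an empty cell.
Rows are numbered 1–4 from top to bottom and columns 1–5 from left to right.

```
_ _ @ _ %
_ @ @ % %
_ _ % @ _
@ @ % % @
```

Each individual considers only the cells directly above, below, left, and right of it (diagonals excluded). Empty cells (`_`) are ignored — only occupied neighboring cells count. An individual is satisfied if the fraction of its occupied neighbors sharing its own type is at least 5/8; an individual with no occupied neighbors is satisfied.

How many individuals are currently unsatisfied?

7

(1,3)@ 1/1 ok
(1,5)% 1/1 ok
(2,2)@ 1/1 ok
(2,3)@ 2/4 unhappy
(2,4)% 1/3 unhappy
(2,5)% 2/2 ok
(3,3)% 1/3 unhappy
(3,4)@ 0/3 unhappy
(4,1)@ 1/1 ok
(4,2)@ 1/2 unhappy
(4,3)% 2/3 ok
(4,4)% 1/3 unhappy
(4,5)@ 0/1 unhappy
Unsatisfied: (2,3), (2,4), (3,3), (3,4), (4,2), (4,4), (4,5) — 7 in total.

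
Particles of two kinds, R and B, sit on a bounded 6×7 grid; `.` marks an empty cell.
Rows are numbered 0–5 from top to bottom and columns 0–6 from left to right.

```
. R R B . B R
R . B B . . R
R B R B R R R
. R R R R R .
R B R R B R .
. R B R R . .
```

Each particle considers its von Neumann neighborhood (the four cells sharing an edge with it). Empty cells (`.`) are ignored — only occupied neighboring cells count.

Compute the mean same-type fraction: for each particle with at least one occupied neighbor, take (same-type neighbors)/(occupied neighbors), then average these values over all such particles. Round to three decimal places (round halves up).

Row 0: (0,1)R 1/1 · (0,2)R 1/3 · (0,3)B 1/2 · (0,5)B 0/1 · (0,6)R 1/2
Row 1: (1,0)R 1/1 · (1,2)B 1/3 · (1,3)B 3/3 · (1,6)R 2/2
Row 2: (2,0)R 1/2 · (2,1)B 0/3 · (2,2)R 1/4 · (2,3)B 1/4 · (2,4)R 2/3 · (2,5)R 3/3 · (2,6)R 2/2
Row 3: (3,1)R 1/3 · (3,2)R 4/4 · (3,3)R 3/4 · (3,4)R 3/4 · (3,5)R 3/3
Row 4: (4,0)R 0/1 · (4,1)B 0/4 · (4,2)R 2/4 · (4,3)R 3/4 · (4,4)B 0/4 · (4,5)R 1/2
Row 5: (5,1)R 0/2 · (5,2)B 0/3 · (5,3)R 2/3 · (5,4)R 1/2
Sum over 31 particles: 1/1 + 1/3 + 1/2 + 0/1 + 1/2 + 1/1 + 1/3 + 3/3 + 2/2 + 1/2 + 0/3 + 1/4 + 1/4 + 2/3 + 3/3 + 2/2 + 1/3 + 4/4 + 3/4 + 3/4 + 3/3 + 0/1 + 0/4 + 2/4 + 3/4 + 0/4 + 1/2 + 0/2 + 0/3 + 2/3 + 1/2 = 193/12; mean = 193/12 ÷ 31 = 193/372 = 0.518817… → 0.519.

0.519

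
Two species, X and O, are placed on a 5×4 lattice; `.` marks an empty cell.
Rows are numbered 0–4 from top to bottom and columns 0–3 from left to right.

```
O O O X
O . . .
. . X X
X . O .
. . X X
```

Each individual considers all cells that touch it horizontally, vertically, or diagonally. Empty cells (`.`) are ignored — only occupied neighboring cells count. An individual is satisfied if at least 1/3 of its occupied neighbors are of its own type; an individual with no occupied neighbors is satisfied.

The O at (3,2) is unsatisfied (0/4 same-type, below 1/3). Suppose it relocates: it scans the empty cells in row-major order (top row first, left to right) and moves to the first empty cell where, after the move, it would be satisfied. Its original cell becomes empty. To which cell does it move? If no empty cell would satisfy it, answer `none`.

Vacating (3,2). Empty cells in order:
  (1,1): 4/5 same-type → satisfied — stop here.

(1,1)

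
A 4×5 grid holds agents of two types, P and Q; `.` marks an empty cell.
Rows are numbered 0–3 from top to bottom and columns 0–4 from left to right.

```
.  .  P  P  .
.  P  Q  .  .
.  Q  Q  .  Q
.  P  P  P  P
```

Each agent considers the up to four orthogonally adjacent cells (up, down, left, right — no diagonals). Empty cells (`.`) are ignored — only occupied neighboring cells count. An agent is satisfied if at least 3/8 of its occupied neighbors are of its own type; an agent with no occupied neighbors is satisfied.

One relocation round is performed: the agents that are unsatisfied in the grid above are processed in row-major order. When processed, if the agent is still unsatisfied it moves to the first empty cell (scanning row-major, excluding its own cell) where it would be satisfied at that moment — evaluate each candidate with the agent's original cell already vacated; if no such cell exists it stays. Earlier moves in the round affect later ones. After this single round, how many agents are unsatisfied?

Initially unsatisfied (in order): (1,1), (1,2), (2,1), (2,4).
  (1,1) → (0,0).
  (1,2): now satisfied by earlier moves; stays.
  (2,1): now satisfied by earlier moves; stays.
  (2,4) → (1,1).
Resulting grid:
P . P P .
. Q Q . .
. Q Q . .
. P P P P
All satisfied now.

0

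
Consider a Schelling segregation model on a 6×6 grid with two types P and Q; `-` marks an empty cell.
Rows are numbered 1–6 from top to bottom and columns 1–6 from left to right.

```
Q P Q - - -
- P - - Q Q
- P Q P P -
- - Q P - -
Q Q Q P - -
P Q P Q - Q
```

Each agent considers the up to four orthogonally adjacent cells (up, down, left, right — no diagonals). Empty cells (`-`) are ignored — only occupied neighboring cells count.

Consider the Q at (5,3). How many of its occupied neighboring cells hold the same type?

2

Occupied neighbors of (5,3): (4,3)=Q, (6,3)=P, (5,2)=Q, (5,4)=P.
Same type (Q): 2 of 4.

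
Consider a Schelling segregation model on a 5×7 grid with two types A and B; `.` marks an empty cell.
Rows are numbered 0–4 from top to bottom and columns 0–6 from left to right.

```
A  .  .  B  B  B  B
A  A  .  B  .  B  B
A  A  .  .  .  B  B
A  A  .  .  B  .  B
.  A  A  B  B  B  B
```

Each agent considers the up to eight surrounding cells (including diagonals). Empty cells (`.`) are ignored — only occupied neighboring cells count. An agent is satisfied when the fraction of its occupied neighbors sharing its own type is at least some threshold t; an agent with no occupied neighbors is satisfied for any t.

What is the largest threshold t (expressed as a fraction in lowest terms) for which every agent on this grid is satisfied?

Row 0: (0,0)A 2/2 · (0,3)B 2/2 · (0,4)B 4/4 · (0,5)B 4/4 · (0,6)B 3/3
Row 1: (1,0)A 4/4 · (1,1)A 4/4 · (1,3)B 2/2 · (1,5)B 6/6 · (1,6)B 5/5
Row 2: (2,0)A 5/5 · (2,1)A 5/5 · (2,5)B 5/5 · (2,6)B 4/4
Row 3: (3,0)A 4/4 · (3,1)A 5/5 · (3,4)B 4/4 · (3,6)B 4/4
Row 4: (4,1)A 3/3 · (4,2)A 2/3 · (4,3)B 2/3 · (4,4)B 3/3 · (4,5)B 4/4 · (4,6)B 2/2
The smallest same-type fraction is 2/3 at (4,2), which reduces to 2/3. Any threshold above that leaves this agent unsatisfied.

2/3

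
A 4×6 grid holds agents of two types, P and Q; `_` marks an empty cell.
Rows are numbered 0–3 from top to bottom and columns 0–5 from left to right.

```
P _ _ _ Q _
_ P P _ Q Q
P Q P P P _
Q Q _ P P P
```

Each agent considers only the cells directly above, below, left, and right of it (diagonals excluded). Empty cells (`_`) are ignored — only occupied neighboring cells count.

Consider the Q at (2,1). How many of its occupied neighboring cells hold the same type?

Occupied neighbors of (2,1): (1,1)=P, (3,1)=Q, (2,0)=P, (2,2)=P.
Same type (Q): 1 of 4.

1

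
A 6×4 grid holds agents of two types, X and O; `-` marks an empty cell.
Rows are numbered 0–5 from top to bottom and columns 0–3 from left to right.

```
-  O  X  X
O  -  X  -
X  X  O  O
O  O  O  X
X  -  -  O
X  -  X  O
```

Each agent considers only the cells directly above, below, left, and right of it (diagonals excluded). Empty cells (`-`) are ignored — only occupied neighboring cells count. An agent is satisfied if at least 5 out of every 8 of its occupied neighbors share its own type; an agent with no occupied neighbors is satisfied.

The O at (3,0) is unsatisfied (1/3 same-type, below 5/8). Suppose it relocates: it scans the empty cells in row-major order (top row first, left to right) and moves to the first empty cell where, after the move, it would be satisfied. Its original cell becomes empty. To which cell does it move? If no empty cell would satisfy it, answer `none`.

Vacating (3,0). Empty cells in order:
  (0,0): 2/2 same-type → satisfied — stop here.

(0,0)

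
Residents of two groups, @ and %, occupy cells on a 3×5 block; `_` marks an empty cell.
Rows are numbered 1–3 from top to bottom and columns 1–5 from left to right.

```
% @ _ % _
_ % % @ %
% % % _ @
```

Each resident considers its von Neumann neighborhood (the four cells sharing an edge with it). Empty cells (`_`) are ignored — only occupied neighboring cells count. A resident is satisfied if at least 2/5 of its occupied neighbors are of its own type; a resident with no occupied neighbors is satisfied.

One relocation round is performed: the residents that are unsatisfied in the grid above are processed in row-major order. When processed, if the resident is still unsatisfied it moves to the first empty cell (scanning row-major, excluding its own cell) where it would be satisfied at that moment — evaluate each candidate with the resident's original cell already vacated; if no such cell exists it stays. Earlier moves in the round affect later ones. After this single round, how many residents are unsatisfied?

1

Initially unsatisfied (in order): (1,1), (1,2), (1,4), (2,4), (2,5), (3,5).
  (1,1) → (1,3).
  (1,2) → (1,1).
  (1,4): now satisfied by earlier moves; stays.
  (2,4) → (3,4).
  (2,5) → (1,2).
  (3,5): now satisfied by earlier moves; stays.
Resulting grid:
@ % % % _
_ % % _ _
% % % @ @
Unsatisfied now: (1,1).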